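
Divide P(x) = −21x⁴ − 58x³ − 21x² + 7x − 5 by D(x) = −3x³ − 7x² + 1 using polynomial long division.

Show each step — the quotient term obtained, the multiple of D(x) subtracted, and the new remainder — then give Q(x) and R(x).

Q(x) = 7x + 3; R(x) = −8

Step 1: lead(−21x⁴ − 58x³ − 21x² + 7x − 5) ÷ lead(D) = −21x⁴ ÷ −3x³ = 7x. Subtract (7x)·D = −21x⁴ − 49x³ + 7x. Remainder: −9x³ − 21x² − 5.
Step 2: lead(−9x³ − 21x² − 5) ÷ lead(D) = −9x³ ÷ −3x³ = 3. Subtract (3)·D = −9x³ − 21x² + 3. Remainder: −8.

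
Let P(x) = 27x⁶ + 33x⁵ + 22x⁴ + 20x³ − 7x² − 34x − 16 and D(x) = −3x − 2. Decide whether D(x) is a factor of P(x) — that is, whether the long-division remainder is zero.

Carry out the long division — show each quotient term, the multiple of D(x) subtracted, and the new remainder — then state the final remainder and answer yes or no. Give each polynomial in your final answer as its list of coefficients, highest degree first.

Step 1: lead(27x⁶ + 33x⁵ + 22x⁴ + 20x³ − 7x² − 34x − 16) ÷ lead(D) = 27x⁶ ÷ −3x = −9x⁵. Subtract (−9x⁵)·D = 27x⁶ + 18x⁵. Remainder: 15x⁵ + 22x⁴ + 20x³ − 7x² − 34x − 16.
Step 2: lead(15x⁵ + 22x⁴ + 20x³ − 7x² − 34x − 16) ÷ lead(D) = 15x⁵ ÷ −3x = −5x⁴. Subtract (−5x⁴)·D = 15x⁵ + 10x⁴. Remainder: 12x⁴ + 20x³ − 7x² − 34x − 16.
Step 3: lead(12x⁴ + 20x³ − 7x² − 34x − 16) ÷ lead(D) = 12x⁴ ÷ −3x = −4x³. Subtract (−4x³)·D = 12x⁴ + 8x³. Remainder: 12x³ − 7x² − 34x − 16.
Step 4: lead(12x³ − 7x² − 34x − 16) ÷ lead(D) = 12x³ ÷ −3x = −4x². Subtract (−4x²)·D = 12x³ + 8x². Remainder: −15x² − 34x − 16.
Step 5: lead(−15x² − 34x − 16) ÷ lead(D) = −15x² ÷ −3x = 5x. Subtract (5x)·D = −15x² − 10x. Remainder: −24x − 16.
Step 6: lead(−24x − 16) ÷ lead(D) = −24x ÷ −3x = 8. Subtract (8)·D = −24x − 16. Remainder: 0.

R = [0], so D(x) is a factor of P(x). yes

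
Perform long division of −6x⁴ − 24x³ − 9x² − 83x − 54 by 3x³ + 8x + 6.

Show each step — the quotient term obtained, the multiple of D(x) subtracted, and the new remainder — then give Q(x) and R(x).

Step 1: lead(−6x⁴ − 24x³ − 9x² − 83x − 54) ÷ lead(D) = −6x⁴ ÷ 3x³ = −2x. Subtract (−2x)·D = −6x⁴ − 16x² − 12x. Remainder: −24x³ + 7x² − 71x − 54.
Step 2: lead(−24x³ + 7x² − 71x − 54) ÷ lead(D) = −24x³ ÷ 3x³ = −8. Subtract (−8)·D = −24x³ − 64x − 48. Remainder: 7x² − 7x − 6.

Q(x) = −2x − 8; R(x) = 7x² − 7x − 6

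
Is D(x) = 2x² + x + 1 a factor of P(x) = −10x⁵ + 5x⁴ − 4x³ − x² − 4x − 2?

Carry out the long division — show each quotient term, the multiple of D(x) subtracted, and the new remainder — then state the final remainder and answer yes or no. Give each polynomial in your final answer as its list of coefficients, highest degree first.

Step 1: lead(−10x⁵ + 5x⁴ − 4x³ − x² − 4x − 2) ÷ lead(D) = −10x⁵ ÷ 2x² = −5x³. Subtract (−5x³)·D = −10x⁵ − 5x⁴ − 5x³. Remainder: 10x⁴ + x³ − x² − 4x − 2.
Step 2: lead(10x⁴ + x³ − x² − 4x − 2) ÷ lead(D) = 10x⁴ ÷ 2x² = 5x². Subtract (5x²)·D = 10x⁴ + 5x³ + 5x². Remainder: −4x³ − 6x² − 4x − 2.
Step 3: lead(−4x³ − 6x² − 4x − 2) ÷ lead(D) = −4x³ ÷ 2x² = −2x. Subtract (−2x)·D = −4x³ − 2x² − 2x. Remainder: −4x² − 2x − 2.
Step 4: lead(−4x² − 2x − 2) ÷ lead(D) = −4x² ÷ 2x² = −2. Subtract (−2)·D = −4x² − 2x − 2. Remainder: 0.

R = [0], so D(x) is a factor of P(x). yes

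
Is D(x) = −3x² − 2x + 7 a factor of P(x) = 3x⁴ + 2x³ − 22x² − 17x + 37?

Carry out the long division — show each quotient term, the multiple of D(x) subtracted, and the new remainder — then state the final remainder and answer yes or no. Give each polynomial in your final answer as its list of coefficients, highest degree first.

Step 1: lead(3x⁴ + 2x³ − 22x² − 17x + 37) ÷ lead(D) = 3x⁴ ÷ −3x² = −x². Subtract (−x²)·D = 3x⁴ + 2x³ − 7x². Remainder: −15x² − 17x + 37.
Step 2: lead(−15x² − 17x + 37) ÷ lead(D) = −15x² ÷ −3x² = 5. Subtract (5)·D = −15x² − 10x + 35. Remainder: −7x + 2.

R = [-7, 2], so D(x) is not a factor of P(x). no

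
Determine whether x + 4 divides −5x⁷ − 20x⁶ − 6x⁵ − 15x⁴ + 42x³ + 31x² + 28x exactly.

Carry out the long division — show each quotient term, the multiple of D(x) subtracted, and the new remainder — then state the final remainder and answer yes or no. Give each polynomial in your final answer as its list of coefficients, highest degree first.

Step 1: lead(−5x⁷ − 20x⁶ − 6x⁵ − 15x⁴ + 42x³ + 31x² + 28x) ÷ lead(D) = −5x⁷ ÷ x = −5x⁶. Subtract (−5x⁶)·D = −5x⁷ − 20x⁶. Remainder: −6x⁵ − 15x⁴ + 42x³ + 31x² + 28x.
Step 2: lead(−6x⁵ − 15x⁴ + 42x³ + 31x² + 28x) ÷ lead(D) = −6x⁵ ÷ x = −6x⁴. Subtract (−6x⁴)·D = −6x⁵ − 24x⁴. Remainder: 9x⁴ + 42x³ + 31x² + 28x.
Step 3: lead(9x⁴ + 42x³ + 31x² + 28x) ÷ lead(D) = 9x⁴ ÷ x = 9x³. Subtract (9x³)·D = 9x⁴ + 36x³. Remainder: 6x³ + 31x² + 28x.
Step 4: lead(6x³ + 31x² + 28x) ÷ lead(D) = 6x³ ÷ x = 6x². Subtract (6x²)·D = 6x³ + 24x². Remainder: 7x² + 28x.
Step 5: lead(7x² + 28x) ÷ lead(D) = 7x² ÷ x = 7x. Subtract (7x)·D = 7x² + 28x. Remainder: 0.

R = [0], so D(x) is a factor of P(x). yes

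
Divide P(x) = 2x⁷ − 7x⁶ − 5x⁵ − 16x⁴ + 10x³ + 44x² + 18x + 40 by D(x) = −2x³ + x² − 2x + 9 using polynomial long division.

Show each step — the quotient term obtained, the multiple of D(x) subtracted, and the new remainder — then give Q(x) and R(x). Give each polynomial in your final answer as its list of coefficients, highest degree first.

Q = [-1, 3, 5, 3, 5]; R = [1, -5]

Step 1: lead(2x⁷ − 7x⁶ − 5x⁵ − 16x⁴ + 10x³ + 44x² + 18x + 40) ÷ lead(D) = 2x⁷ ÷ −2x³ = −x⁴. Subtract (−x⁴)·D = 2x⁷ − x⁶ + 2x⁵ − 9x⁴. Remainder: −6x⁶ − 7x⁵ − 7x⁴ + 10x³ + 44x² + 18x + 40.
Step 2: lead(−6x⁶ − 7x⁵ − 7x⁴ + 10x³ + 44x² + 18x + 40) ÷ lead(D) = −6x⁶ ÷ −2x³ = 3x³. Subtract (3x³)·D = −6x⁶ + 3x⁵ − 6x⁴ + 27x³. Remainder: −10x⁵ − x⁴ − 17x³ + 44x² + 18x + 40.
Step 3: lead(−10x⁵ − x⁴ − 17x³ + 44x² + 18x + 40) ÷ lead(D) = −10x⁵ ÷ −2x³ = 5x². Subtract (5x²)·D = −10x⁵ + 5x⁴ − 10x³ + 45x². Remainder: −6x⁴ − 7x³ − x² + 18x + 40.
Step 4: lead(−6x⁴ − 7x³ − x² + 18x + 40) ÷ lead(D) = −6x⁴ ÷ −2x³ = 3x. Subtract (3x)·D = −6x⁴ + 3x³ − 6x² + 27x. Remainder: −10x³ + 5x² − 9x + 40.
Step 5: lead(−10x³ + 5x² − 9x + 40) ÷ lead(D) = −10x³ ÷ −2x³ = 5. Subtract (5)·D = −10x³ + 5x² − 10x + 45. Remainder: x − 5.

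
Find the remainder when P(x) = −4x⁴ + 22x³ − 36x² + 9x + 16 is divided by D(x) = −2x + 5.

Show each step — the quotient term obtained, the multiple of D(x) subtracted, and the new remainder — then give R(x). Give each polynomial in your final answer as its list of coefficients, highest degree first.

Step 1: lead(−4x⁴ + 22x³ − 36x² + 9x + 16) ÷ lead(D) = −4x⁴ ÷ −2x = 2x³. Subtract (2x³)·D = −4x⁴ + 10x³. Remainder: 12x³ − 36x² + 9x + 16.
Step 2: lead(12x³ − 36x² + 9x + 16) ÷ lead(D) = 12x³ ÷ −2x = −6x². Subtract (−6x²)·D = 12x³ − 30x². Remainder: −6x² + 9x + 16.
Step 3: lead(−6x² + 9x + 16) ÷ lead(D) = −6x² ÷ −2x = 3x. Subtract (3x)·D = −6x² + 15x. Remainder: −6x + 16.
Step 4: lead(−6x + 16) ÷ lead(D) = −6x ÷ −2x = 3. Subtract (3)·D = −6x + 15. Remainder: 1.

R = [1]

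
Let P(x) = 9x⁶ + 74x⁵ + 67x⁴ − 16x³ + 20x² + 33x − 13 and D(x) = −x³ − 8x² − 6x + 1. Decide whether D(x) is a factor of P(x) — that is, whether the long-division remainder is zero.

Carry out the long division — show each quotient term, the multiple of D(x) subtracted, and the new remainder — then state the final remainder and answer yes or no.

R(x) = −8, so D(x) is not a factor of P(x). no

Step 1: lead(9x⁶ + 74x⁵ + 67x⁴ − 16x³ + 20x² + 33x − 13) ÷ lead(D) = 9x⁶ ÷ −x³ = −9x³. Subtract (−9x³)·D = 9x⁶ + 72x⁵ + 54x⁴ − 9x³. Remainder: 2x⁵ + 13x⁴ − 7x³ + 20x² + 33x − 13.
Step 2: lead(2x⁵ + 13x⁴ − 7x³ + 20x² + 33x − 13) ÷ lead(D) = 2x⁵ ÷ −x³ = −2x². Subtract (−2x²)·D = 2x⁵ + 16x⁴ + 12x³ − 2x². Remainder: −3x⁴ − 19x³ + 22x² + 33x − 13.
Step 3: lead(−3x⁴ − 19x³ + 22x² + 33x − 13) ÷ lead(D) = −3x⁴ ÷ −x³ = 3x. Subtract (3x)·D = −3x⁴ − 24x³ − 18x² + 3x. Remainder: 5x³ + 40x² + 30x − 13.
Step 4: lead(5x³ + 40x² + 30x − 13) ÷ lead(D) = 5x³ ÷ −x³ = −5. Subtract (−5)·D = 5x³ + 40x² + 30x − 5. Remainder: −8.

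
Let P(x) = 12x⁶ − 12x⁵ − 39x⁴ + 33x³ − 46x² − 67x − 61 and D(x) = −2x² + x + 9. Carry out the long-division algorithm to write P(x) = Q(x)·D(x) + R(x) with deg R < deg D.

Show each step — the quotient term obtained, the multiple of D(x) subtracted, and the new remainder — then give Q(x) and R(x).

Step 1: lead(12x⁶ − 12x⁵ − 39x⁴ + 33x³ − 46x² − 67x − 61) ÷ lead(D) = 12x⁶ ÷ −2x² = −6x⁴. Subtract (−6x⁴)·D = 12x⁶ − 6x⁵ − 54x⁴. Remainder: −6x⁵ + 15x⁴ + 33x³ − 46x² − 67x − 61.
Step 2: lead(−6x⁵ + 15x⁴ + 33x³ − 46x² − 67x − 61) ÷ lead(D) = −6x⁵ ÷ −2x² = 3x³. Subtract (3x³)·D = −6x⁵ + 3x⁴ + 27x³. Remainder: 12x⁴ + 6x³ − 46x² − 67x − 61.
Step 3: lead(12x⁴ + 6x³ − 46x² − 67x − 61) ÷ lead(D) = 12x⁴ ÷ −2x² = −6x². Subtract (−6x²)·D = 12x⁴ − 6x³ − 54x². Remainder: 12x³ + 8x² − 67x − 61.
Step 4: lead(12x³ + 8x² − 67x − 61) ÷ lead(D) = 12x³ ÷ −2x² = −6x. Subtract (−6x)·D = 12x³ − 6x² − 54x. Remainder: 14x² − 13x − 61.
Step 5: lead(14x² − 13x − 61) ÷ lead(D) = 14x² ÷ −2x² = −7. Subtract (−7)·D = 14x² − 7x − 63. Remainder: −6x + 2.

Q(x) = −6x⁴ + 3x³ − 6x² − 6x − 7; R(x) = −6x + 2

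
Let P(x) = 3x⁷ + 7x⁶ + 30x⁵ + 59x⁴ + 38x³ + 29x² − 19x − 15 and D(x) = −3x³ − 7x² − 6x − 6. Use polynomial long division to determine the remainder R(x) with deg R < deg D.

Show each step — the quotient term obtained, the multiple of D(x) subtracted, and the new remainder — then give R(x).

Step 1: lead(3x⁷ + 7x⁶ + 30x⁵ + 59x⁴ + 38x³ + 29x² − 19x − 15) ÷ lead(D) = 3x⁷ ÷ −3x³ = −x⁴. Subtract (−x⁴)·D = 3x⁷ + 7x⁶ + 6x⁵ + 6x⁴. Remainder: 24x⁵ + 53x⁴ + 38x³ + 29x² − 19x − 15.
Step 2: lead(24x⁵ + 53x⁴ + 38x³ + 29x² − 19x − 15) ÷ lead(D) = 24x⁵ ÷ −3x³ = −8x². Subtract (−8x²)·D = 24x⁵ + 56x⁴ + 48x³ + 48x². Remainder: −3x⁴ − 10x³ − 19x² − 19x − 15.
Step 3: lead(−3x⁴ − 10x³ − 19x² − 19x − 15) ÷ lead(D) = −3x⁴ ÷ −3x³ = x. Subtract (x)·D = −3x⁴ − 7x³ − 6x² − 6x. Remainder: −3x³ − 13x² − 13x − 15.
Step 4: lead(−3x³ − 13x² − 13x − 15) ÷ lead(D) = −3x³ ÷ −3x³ = 1. Subtract (1)·D = −3x³ − 7x² − 6x − 6. Remainder: −6x² − 7x − 9.

R(x) = −6x² − 7x − 9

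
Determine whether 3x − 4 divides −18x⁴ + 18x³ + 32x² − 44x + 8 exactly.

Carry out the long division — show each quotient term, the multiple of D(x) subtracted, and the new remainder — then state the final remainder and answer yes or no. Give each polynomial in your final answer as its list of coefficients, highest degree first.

Step 1: lead(−18x⁴ + 18x³ + 32x² − 44x + 8) ÷ lead(D) = −18x⁴ ÷ 3x = −6x³. Subtract (−6x³)·D = −18x⁴ + 24x³. Remainder: −6x³ + 32x² − 44x + 8.
Step 2: lead(−6x³ + 32x² − 44x + 8) ÷ lead(D) = −6x³ ÷ 3x = −2x². Subtract (−2x²)·D = −6x³ + 8x². Remainder: 24x² − 44x + 8.
Step 3: lead(24x² − 44x + 8) ÷ lead(D) = 24x² ÷ 3x = 8x. Subtract (8x)·D = 24x² − 32x. Remainder: −12x + 8.
Step 4: lead(−12x + 8) ÷ lead(D) = −12x ÷ 3x = −4. Subtract (−4)·D = −12x + 16. Remainder: −8.

R = [-8], so D(x) is not a factor of P(x). no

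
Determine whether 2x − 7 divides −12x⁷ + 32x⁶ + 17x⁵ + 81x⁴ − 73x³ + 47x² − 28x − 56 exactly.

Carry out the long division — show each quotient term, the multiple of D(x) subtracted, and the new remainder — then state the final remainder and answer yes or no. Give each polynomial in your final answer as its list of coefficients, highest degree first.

Step 1: lead(−12x⁷ + 32x⁶ + 17x⁵ + 81x⁴ − 73x³ + 47x² − 28x − 56) ÷ lead(D) = −12x⁷ ÷ 2x = −6x⁶. Subtract (−6x⁶)·D = −12x⁷ + 42x⁶. Remainder: −10x⁶ + 17x⁵ + 81x⁴ − 73x³ + 47x² − 28x − 56.
Step 2: lead(−10x⁶ + 17x⁵ + 81x⁴ − 73x³ + 47x² − 28x − 56) ÷ lead(D) = −10x⁶ ÷ 2x = −5x⁵. Subtract (−5x⁵)·D = −10x⁶ + 35x⁵. Remainder: −18x⁵ + 81x⁴ − 73x³ + 47x² − 28x − 56.
Step 3: lead(−18x⁵ + 81x⁴ − 73x³ + 47x² − 28x − 56) ÷ lead(D) = −18x⁵ ÷ 2x = −9x⁴. Subtract (−9x⁴)·D = −18x⁵ + 63x⁴. Remainder: 18x⁴ − 73x³ + 47x² − 28x − 56.
Step 4: lead(18x⁴ − 73x³ + 47x² − 28x − 56) ÷ lead(D) = 18x⁴ ÷ 2x = 9x³. Subtract (9x³)·D = 18x⁴ − 63x³. Remainder: −10x³ + 47x² − 28x − 56.
Step 5: lead(−10x³ + 47x² − 28x − 56) ÷ lead(D) = −10x³ ÷ 2x = −5x². Subtract (−5x²)·D = −10x³ + 35x². Remainder: 12x² − 28x − 56.
Step 6: lead(12x² − 28x − 56) ÷ lead(D) = 12x² ÷ 2x = 6x. Subtract (6x)·D = 12x² − 42x. Remainder: 14x − 56.
Step 7: lead(14x − 56) ÷ lead(D) = 14x ÷ 2x = 7. Subtract (7)·D = 14x − 49. Remainder: −7.

R = [-7], so D(x) is not a factor of P(x). no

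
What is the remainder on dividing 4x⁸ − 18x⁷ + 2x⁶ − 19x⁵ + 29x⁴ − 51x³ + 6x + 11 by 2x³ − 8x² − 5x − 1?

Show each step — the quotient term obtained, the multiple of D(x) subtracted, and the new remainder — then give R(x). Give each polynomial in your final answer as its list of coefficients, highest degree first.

Step 1: lead(4x⁸ − 18x⁷ + 2x⁶ − 19x⁵ + 29x⁴ − 51x³ + 6x + 11) ÷ lead(D) = 4x⁸ ÷ 2x³ = 2x⁵. Subtract (2x⁵)·D = 4x⁸ − 16x⁷ − 10x⁶ − 2x⁵. Remainder: −2x⁷ + 12x⁶ − 17x⁵ + 29x⁴ − 51x³ + 6x + 11.
Step 2: lead(−2x⁷ + 12x⁶ − 17x⁵ + 29x⁴ − 51x³ + 6x + 11) ÷ lead(D) = −2x⁷ ÷ 2x³ = −x⁴. Subtract (−x⁴)·D = −2x⁷ + 8x⁶ + 5x⁵ + x⁴. Remainder: 4x⁶ − 22x⁵ + 28x⁴ − 51x³ + 6x + 11.
Step 3: lead(4x⁶ − 22x⁵ + 28x⁴ − 51x³ + 6x + 11) ÷ lead(D) = 4x⁶ ÷ 2x³ = 2x³. Subtract (2x³)·D = 4x⁶ − 16x⁵ − 10x⁴ − 2x³. Remainder: −6x⁵ + 38x⁴ − 49x³ + 6x + 11.
Step 4: lead(−6x⁵ + 38x⁴ − 49x³ + 6x + 11) ÷ lead(D) = −6x⁵ ÷ 2x³ = −3x². Subtract (−3x²)·D = −6x⁵ + 24x⁴ + 15x³ + 3x². Remainder: 14x⁴ − 64x³ − 3x² + 6x + 11.
Step 5: lead(14x⁴ − 64x³ − 3x² + 6x + 11) ÷ lead(D) = 14x⁴ ÷ 2x³ = 7x. Subtract (7x)·D = 14x⁴ − 56x³ − 35x² − 7x. Remainder: −8x³ + 32x² + 13x + 11.
Step 6: lead(−8x³ + 32x² + 13x + 11) ÷ lead(D) = −8x³ ÷ 2x³ = −4. Subtract (−4)·D = −8x³ + 32x² + 20x + 4. Remainder: −7x + 7.

R = [-7, 7]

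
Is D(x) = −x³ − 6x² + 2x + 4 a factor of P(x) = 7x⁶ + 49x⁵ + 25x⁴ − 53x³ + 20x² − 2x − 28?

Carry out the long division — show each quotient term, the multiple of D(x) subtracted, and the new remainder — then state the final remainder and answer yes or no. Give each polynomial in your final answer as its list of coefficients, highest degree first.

R = [0], so D(x) is a factor of P(x). yes

Step 1: lead(7x⁶ + 49x⁵ + 25x⁴ − 53x³ + 20x² − 2x − 28) ÷ lead(D) = 7x⁶ ÷ −x³ = −7x³. Subtract (−7x³)·D = 7x⁶ + 42x⁵ − 14x⁴ − 28x³. Remainder: 7x⁵ + 39x⁴ − 25x³ + 20x² − 2x − 28.
Step 2: lead(7x⁵ + 39x⁴ − 25x³ + 20x² − 2x − 28) ÷ lead(D) = 7x⁵ ÷ −x³ = −7x². Subtract (−7x²)·D = 7x⁵ + 42x⁴ − 14x³ − 28x². Remainder: −3x⁴ − 11x³ + 48x² − 2x − 28.
Step 3: lead(−3x⁴ − 11x³ + 48x² − 2x − 28) ÷ lead(D) = −3x⁴ ÷ −x³ = 3x. Subtract (3x)·D = −3x⁴ − 18x³ + 6x² + 12x. Remainder: 7x³ + 42x² − 14x − 28.
Step 4: lead(7x³ + 42x² − 14x − 28) ÷ lead(D) = 7x³ ÷ −x³ = −7. Subtract (−7)·D = 7x³ + 42x² − 14x − 28. Remainder: 0.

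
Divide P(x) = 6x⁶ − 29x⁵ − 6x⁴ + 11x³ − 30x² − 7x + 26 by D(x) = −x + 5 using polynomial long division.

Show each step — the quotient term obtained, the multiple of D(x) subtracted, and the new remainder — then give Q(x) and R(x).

Q(x) = −6x⁵ − x⁴ + x³ − 6x² + 7; R(x) = −9

Step 1: lead(6x⁶ − 29x⁵ − 6x⁴ + 11x³ − 30x² − 7x + 26) ÷ lead(D) = 6x⁶ ÷ −x = −6x⁵. Subtract (−6x⁵)·D = 6x⁶ − 30x⁵. Remainder: x⁵ − 6x⁴ + 11x³ − 30x² − 7x + 26.
Step 2: lead(x⁵ − 6x⁴ + 11x³ − 30x² − 7x + 26) ÷ lead(D) = x⁵ ÷ −x = −x⁴. Subtract (−x⁴)·D = x⁵ − 5x⁴. Remainder: −x⁴ + 11x³ − 30x² − 7x + 26.
Step 3: lead(−x⁴ + 11x³ − 30x² − 7x + 26) ÷ lead(D) = −x⁴ ÷ −x = x³. Subtract (x³)·D = −x⁴ + 5x³. Remainder: 6x³ − 30x² − 7x + 26.
Step 4: lead(6x³ − 30x² − 7x + 26) ÷ lead(D) = 6x³ ÷ −x = −6x². Subtract (−6x²)·D = 6x³ − 30x². Remainder: −7x + 26.
Step 5: lead(−7x + 26) ÷ lead(D) = −7x ÷ −x = 7. Subtract (7)·D = −7x + 35. Remainder: −9.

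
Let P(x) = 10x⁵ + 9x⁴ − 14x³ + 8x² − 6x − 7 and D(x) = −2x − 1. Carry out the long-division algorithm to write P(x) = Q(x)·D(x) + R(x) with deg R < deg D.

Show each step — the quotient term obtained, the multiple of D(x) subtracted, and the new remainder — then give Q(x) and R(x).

Q(x) = −5x⁴ − 2x³ + 8x² − 8x + 7; R(x) = 0

Step 1: lead(10x⁵ + 9x⁴ − 14x³ + 8x² − 6x − 7) ÷ lead(D) = 10x⁵ ÷ −2x = −5x⁴. Subtract (−5x⁴)·D = 10x⁵ + 5x⁴. Remainder: 4x⁴ − 14x³ + 8x² − 6x − 7.
Step 2: lead(4x⁴ − 14x³ + 8x² − 6x − 7) ÷ lead(D) = 4x⁴ ÷ −2x = −2x³. Subtract (−2x³)·D = 4x⁴ + 2x³. Remainder: −16x³ + 8x² − 6x − 7.
Step 3: lead(−16x³ + 8x² − 6x − 7) ÷ lead(D) = −16x³ ÷ −2x = 8x². Subtract (8x²)·D = −16x³ − 8x². Remainder: 16x² − 6x − 7.
Step 4: lead(16x² − 6x − 7) ÷ lead(D) = 16x² ÷ −2x = −8x. Subtract (−8x)·D = 16x² + 8x. Remainder: −14x − 7.
Step 5: lead(−14x − 7) ÷ lead(D) = −14x ÷ −2x = 7. Subtract (7)·D = −14x − 7. Remainder: 0.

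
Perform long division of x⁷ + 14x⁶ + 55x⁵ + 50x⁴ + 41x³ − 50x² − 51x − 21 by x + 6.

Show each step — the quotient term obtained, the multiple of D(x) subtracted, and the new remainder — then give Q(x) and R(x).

Step 1: lead(x⁷ + 14x⁶ + 55x⁵ + 50x⁴ + 41x³ − 50x² − 51x − 21) ÷ lead(D) = x⁷ ÷ x = x⁶. Subtract (x⁶)·D = x⁷ + 6x⁶. Remainder: 8x⁶ + 55x⁵ + 50x⁴ + 41x³ − 50x² − 51x − 21.
Step 2: lead(8x⁶ + 55x⁵ + 50x⁴ + 41x³ − 50x² − 51x − 21) ÷ lead(D) = 8x⁶ ÷ x = 8x⁵. Subtract (8x⁵)·D = 8x⁶ + 48x⁵. Remainder: 7x⁵ + 50x⁴ + 41x³ − 50x² − 51x − 21.
Step 3: lead(7x⁵ + 50x⁴ + 41x³ − 50x² − 51x − 21) ÷ lead(D) = 7x⁵ ÷ x = 7x⁴. Subtract (7x⁴)·D = 7x⁵ + 42x⁴. Remainder: 8x⁴ + 41x³ − 50x² − 51x − 21.
Step 4: lead(8x⁴ + 41x³ − 50x² − 51x − 21) ÷ lead(D) = 8x⁴ ÷ x = 8x³. Subtract (8x³)·D = 8x⁴ + 48x³. Remainder: −7x³ − 50x² − 51x − 21.
Step 5: lead(−7x³ − 50x² − 51x − 21) ÷ lead(D) = −7x³ ÷ x = −7x². Subtract (−7x²)·D = −7x³ − 42x². Remainder: −8x² − 51x − 21.
Step 6: lead(−8x² − 51x − 21) ÷ lead(D) = −8x² ÷ x = −8x. Subtract (−8x)·D = −8x² − 48x. Remainder: −3x − 21.
Step 7: lead(−3x − 21) ÷ lead(D) = −3x ÷ x = −3. Subtract (−3)·D = −3x − 18. Remainder: −3.

Q(x) = x⁶ + 8x⁵ + 7x⁴ + 8x³ − 7x² − 8x − 3; R(x) = −3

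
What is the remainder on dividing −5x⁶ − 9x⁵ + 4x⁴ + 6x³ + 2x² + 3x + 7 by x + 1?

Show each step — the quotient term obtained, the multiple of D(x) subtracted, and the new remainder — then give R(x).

Step 1: lead(−5x⁶ − 9x⁵ + 4x⁴ + 6x³ + 2x² + 3x + 7) ÷ lead(D) = −5x⁶ ÷ x = −5x⁵. Subtract (−5x⁵)·D = −5x⁶ − 5x⁵. Remainder: −4x⁵ + 4x⁴ + 6x³ + 2x² + 3x + 7.
Step 2: lead(−4x⁵ + 4x⁴ + 6x³ + 2x² + 3x + 7) ÷ lead(D) = −4x⁵ ÷ x = −4x⁴. Subtract (−4x⁴)·D = −4x⁵ − 4x⁴. Remainder: 8x⁴ + 6x³ + 2x² + 3x + 7.
Step 3: lead(8x⁴ + 6x³ + 2x² + 3x + 7) ÷ lead(D) = 8x⁴ ÷ x = 8x³. Subtract (8x³)·D = 8x⁴ + 8x³. Remainder: −2x³ + 2x² + 3x + 7.
Step 4: lead(−2x³ + 2x² + 3x + 7) ÷ lead(D) = −2x³ ÷ x = −2x². Subtract (−2x²)·D = −2x³ − 2x². Remainder: 4x² + 3x + 7.
Step 5: lead(4x² + 3x + 7) ÷ lead(D) = 4x² ÷ x = 4x. Subtract (4x)·D = 4x² + 4x. Remainder: −x + 7.
Step 6: lead(−x + 7) ÷ lead(D) = −x ÷ x = −1. Subtract (−1)·D = −x − 1. Remainder: 8.

R(x) = 8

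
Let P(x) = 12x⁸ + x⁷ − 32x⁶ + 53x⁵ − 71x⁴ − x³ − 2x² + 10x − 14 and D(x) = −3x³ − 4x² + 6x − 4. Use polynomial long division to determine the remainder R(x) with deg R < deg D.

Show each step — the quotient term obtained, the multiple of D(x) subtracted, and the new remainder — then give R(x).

R(x) = 6

Step 1: lead(12x⁸ + x⁷ − 32x⁶ + 53x⁵ − 71x⁴ − x³ − 2x² + 10x − 14) ÷ lead(D) = 12x⁸ ÷ −3x³ = −4x⁵. Subtract (−4x⁵)·D = 12x⁸ + 16x⁷ − 24x⁶ + 16x⁵. Remainder: −15x⁷ − 8x⁶ + 37x⁵ − 71x⁴ − x³ − 2x² + 10x − 14.
Step 2: lead(−15x⁷ − 8x⁶ + 37x⁵ − 71x⁴ − x³ − 2x² + 10x − 14) ÷ lead(D) = −15x⁷ ÷ −3x³ = 5x⁴. Subtract (5x⁴)·D = −15x⁷ − 20x⁶ + 30x⁵ − 20x⁴. Remainder: 12x⁶ + 7x⁵ − 51x⁴ − x³ − 2x² + 10x − 14.
Step 3: lead(12x⁶ + 7x⁵ − 51x⁴ − x³ − 2x² + 10x − 14) ÷ lead(D) = 12x⁶ ÷ −3x³ = −4x³. Subtract (−4x³)·D = 12x⁶ + 16x⁵ − 24x⁴ + 16x³. Remainder: −9x⁵ − 27x⁴ − 17x³ − 2x² + 10x − 14.
Step 4: lead(−9x⁵ − 27x⁴ − 17x³ − 2x² + 10x − 14) ÷ lead(D) = −9x⁵ ÷ −3x³ = 3x². Subtract (3x²)·D = −9x⁵ − 12x⁴ + 18x³ − 12x². Remainder: −15x⁴ − 35x³ + 10x² + 10x − 14.
Step 5: lead(−15x⁴ − 35x³ + 10x² + 10x − 14) ÷ lead(D) = −15x⁴ ÷ −3x³ = 5x. Subtract (5x)·D = −15x⁴ − 20x³ + 30x² − 20x. Remainder: −15x³ − 20x² + 30x − 14.
Step 6: lead(−15x³ − 20x² + 30x − 14) ÷ lead(D) = −15x³ ÷ −3x³ = 5. Subtract (5)·D = −15x³ − 20x² + 30x − 20. Remainder: 6.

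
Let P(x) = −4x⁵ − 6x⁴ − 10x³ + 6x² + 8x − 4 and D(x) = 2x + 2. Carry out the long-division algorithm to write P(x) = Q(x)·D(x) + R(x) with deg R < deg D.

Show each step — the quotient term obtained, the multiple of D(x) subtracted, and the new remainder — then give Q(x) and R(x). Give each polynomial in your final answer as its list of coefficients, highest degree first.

Q = [-2, -1, -4, 7, -3]; R = [2]

Step 1: lead(−4x⁵ − 6x⁴ − 10x³ + 6x² + 8x − 4) ÷ lead(D) = −4x⁵ ÷ 2x = −2x⁴. Subtract (−2x⁴)·D = −4x⁵ − 4x⁴. Remainder: −2x⁴ − 10x³ + 6x² + 8x − 4.
Step 2: lead(−2x⁴ − 10x³ + 6x² + 8x − 4) ÷ lead(D) = −2x⁴ ÷ 2x = −x³. Subtract (−x³)·D = −2x⁴ − 2x³. Remainder: −8x³ + 6x² + 8x − 4.
Step 3: lead(−8x³ + 6x² + 8x − 4) ÷ lead(D) = −8x³ ÷ 2x = −4x². Subtract (−4x²)·D = −8x³ − 8x². Remainder: 14x² + 8x − 4.
Step 4: lead(14x² + 8x − 4) ÷ lead(D) = 14x² ÷ 2x = 7x. Subtract (7x)·D = 14x² + 14x. Remainder: −6x − 4.
Step 5: lead(−6x − 4) ÷ lead(D) = −6x ÷ 2x = −3. Subtract (−3)·D = −6x − 6. Remainder: 2.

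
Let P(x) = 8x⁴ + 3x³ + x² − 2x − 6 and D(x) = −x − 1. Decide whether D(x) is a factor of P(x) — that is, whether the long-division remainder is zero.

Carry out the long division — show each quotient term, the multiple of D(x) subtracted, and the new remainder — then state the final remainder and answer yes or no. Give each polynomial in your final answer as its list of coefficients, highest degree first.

R = [2], so D(x) is not a factor of P(x). no

Step 1: lead(8x⁴ + 3x³ + x² − 2x − 6) ÷ lead(D) = 8x⁴ ÷ −x = −8x³. Subtract (−8x³)·D = 8x⁴ + 8x³. Remainder: −5x³ + x² − 2x − 6.
Step 2: lead(−5x³ + x² − 2x − 6) ÷ lead(D) = −5x³ ÷ −x = 5x². Subtract (5x²)·D = −5x³ − 5x². Remainder: 6x² − 2x − 6.
Step 3: lead(6x² − 2x − 6) ÷ lead(D) = 6x² ÷ −x = −6x. Subtract (−6x)·D = 6x² + 6x. Remainder: −8x − 6.
Step 4: lead(−8x − 6) ÷ lead(D) = −8x ÷ −x = 8. Subtract (8)·D = −8x − 8. Remainder: 2.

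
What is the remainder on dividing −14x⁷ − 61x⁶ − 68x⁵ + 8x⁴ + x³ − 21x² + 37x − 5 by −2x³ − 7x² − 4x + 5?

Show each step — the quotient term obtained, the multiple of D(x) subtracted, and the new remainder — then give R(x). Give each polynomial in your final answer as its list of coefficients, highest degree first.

Step 1: lead(−14x⁷ − 61x⁶ − 68x⁵ + 8x⁴ + x³ − 21x² + 37x − 5) ÷ lead(D) = −14x⁷ ÷ −2x³ = 7x⁴. Subtract (7x⁴)·D = −14x⁷ − 49x⁶ − 28x⁵ + 35x⁴. Remainder: −12x⁶ − 40x⁵ − 27x⁴ + x³ − 21x² + 37x − 5.
Step 2: lead(−12x⁶ − 40x⁵ − 27x⁴ + x³ − 21x² + 37x − 5) ÷ lead(D) = −12x⁶ ÷ −2x³ = 6x³. Subtract (6x³)·D = −12x⁶ − 42x⁵ − 24x⁴ + 30x³. Remainder: 2x⁵ − 3x⁴ − 29x³ − 21x² + 37x − 5.
Step 3: lead(2x⁵ − 3x⁴ − 29x³ − 21x² + 37x − 5) ÷ lead(D) = 2x⁵ ÷ −2x³ = −x². Subtract (−x²)·D = 2x⁵ + 7x⁴ + 4x³ − 5x². Remainder: −10x⁴ − 33x³ − 16x² + 37x − 5.
Step 4: lead(−10x⁴ − 33x³ − 16x² + 37x − 5) ÷ lead(D) = −10x⁴ ÷ −2x³ = 5x. Subtract (5x)·D = −10x⁴ − 35x³ − 20x² + 25x. Remainder: 2x³ + 4x² + 12x − 5.
Step 5: lead(2x³ + 4x² + 12x − 5) ÷ lead(D) = 2x³ ÷ −2x³ = −1. Subtract (−1)·D = 2x³ + 7x² + 4x − 5. Remainder: −3x² + 8x.

R = [-3, 8, 0]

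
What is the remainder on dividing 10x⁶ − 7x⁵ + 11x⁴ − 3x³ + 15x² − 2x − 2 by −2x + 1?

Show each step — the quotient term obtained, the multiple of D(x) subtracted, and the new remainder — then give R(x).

Step 1: lead(10x⁶ − 7x⁵ + 11x⁴ − 3x³ + 15x² − 2x − 2) ÷ lead(D) = 10x⁶ ÷ −2x = −5x⁵. Subtract (−5x⁵)·D = 10x⁶ − 5x⁵. Remainder: −2x⁵ + 11x⁴ − 3x³ + 15x² − 2x − 2.
Step 2: lead(−2x⁵ + 11x⁴ − 3x³ + 15x² − 2x − 2) ÷ lead(D) = −2x⁵ ÷ −2x = x⁴. Subtract (x⁴)·D = −2x⁵ + x⁴. Remainder: 10x⁴ − 3x³ + 15x² − 2x − 2.
Step 3: lead(10x⁴ − 3x³ + 15x² − 2x − 2) ÷ lead(D) = 10x⁴ ÷ −2x = −5x³. Subtract (−5x³)·D = 10x⁴ − 5x³. Remainder: 2x³ + 15x² − 2x − 2.
Step 4: lead(2x³ + 15x² − 2x − 2) ÷ lead(D) = 2x³ ÷ −2x = −x². Subtract (−x²)·D = 2x³ − x². Remainder: 16x² − 2x − 2.
Step 5: lead(16x² − 2x − 2) ÷ lead(D) = 16x² ÷ −2x = −8x. Subtract (−8x)·D = 16x² − 8x. Remainder: 6x − 2.
Step 6: lead(6x − 2) ÷ lead(D) = 6x ÷ −2x = −3. Subtract (−3)·D = 6x − 3. Remainder: 1.

R(x) = 1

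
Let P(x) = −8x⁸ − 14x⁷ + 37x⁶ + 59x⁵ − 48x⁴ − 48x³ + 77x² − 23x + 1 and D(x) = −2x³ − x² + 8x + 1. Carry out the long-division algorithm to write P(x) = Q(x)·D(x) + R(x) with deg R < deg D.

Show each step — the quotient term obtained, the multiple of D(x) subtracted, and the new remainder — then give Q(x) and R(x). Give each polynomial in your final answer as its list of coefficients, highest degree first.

Step 1: lead(−8x⁸ − 14x⁷ + 37x⁶ + 59x⁵ − 48x⁴ − 48x³ + 77x² − 23x + 1) ÷ lead(D) = −8x⁸ ÷ −2x³ = 4x⁵. Subtract (4x⁵)·D = −8x⁸ − 4x⁷ + 32x⁶ + 4x⁵. Remainder: −10x⁷ + 5x⁶ + 55x⁵ − 48x⁴ − 48x³ + 77x² − 23x + 1.
Step 2: lead(−10x⁷ + 5x⁶ + 55x⁵ − 48x⁴ − 48x³ + 77x² − 23x + 1) ÷ lead(D) = −10x⁷ ÷ −2x³ = 5x⁴. Subtract (5x⁴)·D = −10x⁷ − 5x⁶ + 40x⁵ + 5x⁴. Remainder: 10x⁶ + 15x⁵ − 53x⁴ − 48x³ + 77x² − 23x + 1.
Step 3: lead(10x⁶ + 15x⁵ − 53x⁴ − 48x³ + 77x² − 23x + 1) ÷ lead(D) = 10x⁶ ÷ −2x³ = −5x³. Subtract (−5x³)·D = 10x⁶ + 5x⁵ − 40x⁴ − 5x³. Remainder: 10x⁵ − 13x⁴ − 43x³ + 77x² − 23x + 1.
Step 4: lead(10x⁵ − 13x⁴ − 43x³ + 77x² − 23x + 1) ÷ lead(D) = 10x⁵ ÷ −2x³ = −5x². Subtract (−5x²)·D = 10x⁵ + 5x⁴ − 40x³ − 5x². Remainder: −18x⁴ − 3x³ + 82x² − 23x + 1.
Step 5: lead(−18x⁴ − 3x³ + 82x² − 23x + 1) ÷ lead(D) = −18x⁴ ÷ −2x³ = 9x. Subtract (9x)·D = −18x⁴ − 9x³ + 72x² + 9x. Remainder: 6x³ + 10x² − 32x + 1.
Step 6: lead(6x³ + 10x² − 32x + 1) ÷ lead(D) = 6x³ ÷ −2x³ = −3. Subtract (−3)·D = 6x³ + 3x² − 24x − 3. Remainder: 7x² − 8x + 4.

Q = [4, 5, -5, -5, 9, -3]; R = [7, -8, 4]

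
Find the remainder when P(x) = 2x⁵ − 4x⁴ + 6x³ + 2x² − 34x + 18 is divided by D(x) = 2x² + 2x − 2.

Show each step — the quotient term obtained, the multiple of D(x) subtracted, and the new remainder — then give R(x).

Step 1: lead(2x⁵ − 4x⁴ + 6x³ + 2x² − 34x + 18) ÷ lead(D) = 2x⁵ ÷ 2x² = x³. Subtract (x³)·D = 2x⁵ + 2x⁴ − 2x³. Remainder: −6x⁴ + 8x³ + 2x² − 34x + 18.
Step 2: lead(−6x⁴ + 8x³ + 2x² − 34x + 18) ÷ lead(D) = −6x⁴ ÷ 2x² = −3x². Subtract (−3x²)·D = −6x⁴ − 6x³ + 6x². Remainder: 14x³ − 4x² − 34x + 18.
Step 3: lead(14x³ − 4x² − 34x + 18) ÷ lead(D) = 14x³ ÷ 2x² = 7x. Subtract (7x)·D = 14x³ + 14x² − 14x. Remainder: −18x² − 20x + 18.
Step 4: lead(−18x² − 20x + 18) ÷ lead(D) = −18x² ÷ 2x² = −9. Subtract (−9)·D = −18x² − 18x + 18. Remainder: −2x.

R(x) = −2x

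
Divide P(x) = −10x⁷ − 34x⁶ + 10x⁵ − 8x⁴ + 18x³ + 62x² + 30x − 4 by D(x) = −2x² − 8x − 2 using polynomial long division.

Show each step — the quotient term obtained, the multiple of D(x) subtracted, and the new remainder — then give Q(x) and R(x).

Step 1: lead(−10x⁷ − 34x⁶ + 10x⁵ − 8x⁴ + 18x³ + 62x² + 30x − 4) ÷ lead(D) = −10x⁷ ÷ −2x² = 5x⁵. Subtract (5x⁵)·D = −10x⁷ − 40x⁶ − 10x⁵. Remainder: 6x⁶ + 20x⁵ − 8x⁴ + 18x³ + 62x² + 30x − 4.
Step 2: lead(6x⁶ + 20x⁵ − 8x⁴ + 18x³ + 62x² + 30x − 4) ÷ lead(D) = 6x⁶ ÷ −2x² = −3x⁴. Subtract (−3x⁴)·D = 6x⁶ + 24x⁵ + 6x⁴. Remainder: −4x⁵ − 14x⁴ + 18x³ + 62x² + 30x − 4.
Step 3: lead(−4x⁵ − 14x⁴ + 18x³ + 62x² + 30x − 4) ÷ lead(D) = −4x⁵ ÷ −2x² = 2x³. Subtract (2x³)·D = −4x⁵ − 16x⁴ − 4x³. Remainder: 2x⁴ + 22x³ + 62x² + 30x − 4.
Step 4: lead(2x⁴ + 22x³ + 62x² + 30x − 4) ÷ lead(D) = 2x⁴ ÷ −2x² = −x². Subtract (−x²)·D = 2x⁴ + 8x³ + 2x². Remainder: 14x³ + 60x² + 30x − 4.
Step 5: lead(14x³ + 60x² + 30x − 4) ÷ lead(D) = 14x³ ÷ −2x² = −7x. Subtract (−7x)·D = 14x³ + 56x² + 14x. Remainder: 4x² + 16x − 4.
Step 6: lead(4x² + 16x − 4) ÷ lead(D) = 4x² ÷ −2x² = −2. Subtract (−2)·D = 4x² + 16x + 4. Remainder: −8.

Q(x) = 5x⁵ − 3x⁴ + 2x³ − x² − 7x − 2; R(x) = −8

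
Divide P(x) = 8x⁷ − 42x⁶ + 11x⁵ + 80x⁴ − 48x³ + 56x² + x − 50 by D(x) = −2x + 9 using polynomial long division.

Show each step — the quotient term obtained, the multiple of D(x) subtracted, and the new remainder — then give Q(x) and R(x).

Step 1: lead(8x⁷ − 42x⁶ + 11x⁵ + 80x⁴ − 48x³ + 56x² + x − 50) ÷ lead(D) = 8x⁷ ÷ −2x = −4x⁶. Subtract (−4x⁶)·D = 8x⁷ − 36x⁶. Remainder: −6x⁶ + 11x⁵ + 80x⁴ − 48x³ + 56x² + x − 50.
Step 2: lead(−6x⁶ + 11x⁵ + 80x⁴ − 48x³ + 56x² + x − 50) ÷ lead(D) = −6x⁶ ÷ −2x = 3x⁵. Subtract (3x⁵)·D = −6x⁶ + 27x⁵. Remainder: −16x⁵ + 80x⁴ − 48x³ + 56x² + x − 50.
Step 3: lead(−16x⁵ + 80x⁴ − 48x³ + 56x² + x − 50) ÷ lead(D) = −16x⁵ ÷ −2x = 8x⁴. Subtract (8x⁴)·D = −16x⁵ + 72x⁴. Remainder: 8x⁴ − 48x³ + 56x² + x − 50.
Step 4: lead(8x⁴ − 48x³ + 56x² + x − 50) ÷ lead(D) = 8x⁴ ÷ −2x = −4x³. Subtract (−4x³)·D = 8x⁴ − 36x³. Remainder: −12x³ + 56x² + x − 50.
Step 5: lead(−12x³ + 56x² + x − 50) ÷ lead(D) = −12x³ ÷ −2x = 6x². Subtract (6x²)·D = −12x³ + 54x². Remainder: 2x² + x − 50.
Step 6: lead(2x² + x − 50) ÷ lead(D) = 2x² ÷ −2x = −x. Subtract (−x)·D = 2x² − 9x. Remainder: 10x − 50.
Step 7: lead(10x − 50) ÷ lead(D) = 10x ÷ −2x = −5. Subtract (−5)·D = 10x − 45. Remainder: −5.

Q(x) = −4x⁶ + 3x⁵ + 8x⁴ − 4x³ + 6x² − x − 5; R(x) = −5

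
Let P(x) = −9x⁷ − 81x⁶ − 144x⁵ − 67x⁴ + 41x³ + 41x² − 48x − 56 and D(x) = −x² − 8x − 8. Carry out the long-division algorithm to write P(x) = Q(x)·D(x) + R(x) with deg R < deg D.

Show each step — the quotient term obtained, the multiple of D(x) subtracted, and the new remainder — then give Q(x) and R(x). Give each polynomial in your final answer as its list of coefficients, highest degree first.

Q = [9, 9, 0, -5, -1, 7]; R = [0]

Step 1: lead(−9x⁷ − 81x⁶ − 144x⁵ − 67x⁴ + 41x³ + 41x² − 48x − 56) ÷ lead(D) = −9x⁷ ÷ −x² = 9x⁵. Subtract (9x⁵)·D = −9x⁷ − 72x⁶ − 72x⁵. Remainder: −9x⁶ − 72x⁵ − 67x⁴ + 41x³ + 41x² − 48x − 56.
Step 2: lead(−9x⁶ − 72x⁵ − 67x⁴ + 41x³ + 41x² − 48x − 56) ÷ lead(D) = −9x⁶ ÷ −x² = 9x⁴. Subtract (9x⁴)·D = −9x⁶ − 72x⁵ − 72x⁴. Remainder: 5x⁴ + 41x³ + 41x² − 48x − 56.
Step 3: lead(5x⁴ + 41x³ + 41x² − 48x − 56) ÷ lead(D) = 5x⁴ ÷ −x² = −5x². Subtract (−5x²)·D = 5x⁴ + 40x³ + 40x². Remainder: x³ + x² − 48x − 56.
Step 4: lead(x³ + x² − 48x − 56) ÷ lead(D) = x³ ÷ −x² = −x. Subtract (−x)·D = x³ + 8x² + 8x. Remainder: −7x² − 56x − 56.
Step 5: lead(−7x² − 56x − 56) ÷ lead(D) = −7x² ÷ −x² = 7. Subtract (7)·D = −7x² − 56x − 56. Remainder: 0.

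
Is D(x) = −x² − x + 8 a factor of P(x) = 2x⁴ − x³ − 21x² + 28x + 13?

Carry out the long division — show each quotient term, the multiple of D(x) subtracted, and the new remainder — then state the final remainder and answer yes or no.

Step 1: lead(2x⁴ − x³ − 21x² + 28x + 13) ÷ lead(D) = 2x⁴ ÷ −x² = −2x². Subtract (−2x²)·D = 2x⁴ + 2x³ − 16x². Remainder: −3x³ − 5x² + 28x + 13.
Step 2: lead(−3x³ − 5x² + 28x + 13) ÷ lead(D) = −3x³ ÷ −x² = 3x. Subtract (3x)·D = −3x³ − 3x² + 24x. Remainder: −2x² + 4x + 13.
Step 3: lead(−2x² + 4x + 13) ÷ lead(D) = −2x² ÷ −x² = 2. Subtract (2)·D = −2x² − 2x + 16. Remainder: 6x − 3.

R(x) = 6x − 3, so D(x) is not a factor of P(x). no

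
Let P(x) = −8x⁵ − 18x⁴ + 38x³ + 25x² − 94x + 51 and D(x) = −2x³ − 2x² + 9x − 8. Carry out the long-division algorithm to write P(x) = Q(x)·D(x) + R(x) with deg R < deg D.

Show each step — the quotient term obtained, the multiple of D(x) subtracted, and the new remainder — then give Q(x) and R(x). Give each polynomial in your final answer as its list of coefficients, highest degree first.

Step 1: lead(−8x⁵ − 18x⁴ + 38x³ + 25x² − 94x + 51) ÷ lead(D) = −8x⁵ ÷ −2x³ = 4x². Subtract (4x²)·D = −8x⁵ − 8x⁴ + 36x³ − 32x². Remainder: −10x⁴ + 2x³ + 57x² − 94x + 51.
Step 2: lead(−10x⁴ + 2x³ + 57x² − 94x + 51) ÷ lead(D) = −10x⁴ ÷ −2x³ = 5x. Subtract (5x)·D = −10x⁴ − 10x³ + 45x² − 40x. Remainder: 12x³ + 12x² − 54x + 51.
Step 3: lead(12x³ + 12x² − 54x + 51) ÷ lead(D) = 12x³ ÷ −2x³ = −6. Subtract (−6)·D = 12x³ + 12x² − 54x + 48. Remainder: 3.

Q = [4, 5, -6]; R = [3]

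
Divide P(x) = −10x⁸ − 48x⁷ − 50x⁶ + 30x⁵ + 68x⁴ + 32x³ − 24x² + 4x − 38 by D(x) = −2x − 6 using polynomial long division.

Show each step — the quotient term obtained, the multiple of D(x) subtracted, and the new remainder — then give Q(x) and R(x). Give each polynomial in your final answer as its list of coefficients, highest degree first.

Step 1: lead(−10x⁸ − 48x⁷ − 50x⁶ + 30x⁵ + 68x⁴ + 32x³ − 24x² + 4x − 38) ÷ lead(D) = −10x⁸ ÷ −2x = 5x⁷. Subtract (5x⁷)·D = −10x⁸ − 30x⁷. Remainder: −18x⁷ − 50x⁶ + 30x⁵ + 68x⁴ + 32x³ − 24x² + 4x − 38.
Step 2: lead(−18x⁷ − 50x⁶ + 30x⁵ + 68x⁴ + 32x³ − 24x² + 4x − 38) ÷ lead(D) = −18x⁷ ÷ −2x = 9x⁶. Subtract (9x⁶)·D = −18x⁷ − 54x⁶. Remainder: 4x⁶ + 30x⁵ + 68x⁴ + 32x³ − 24x² + 4x − 38.
Step 3: lead(4x⁶ + 30x⁵ + 68x⁴ + 32x³ − 24x² + 4x − 38) ÷ lead(D) = 4x⁶ ÷ −2x = −2x⁵. Subtract (−2x⁵)·D = 4x⁶ + 12x⁵. Remainder: 18x⁵ + 68x⁴ + 32x³ − 24x² + 4x − 38.
Step 4: lead(18x⁵ + 68x⁴ + 32x³ − 24x² + 4x − 38) ÷ lead(D) = 18x⁵ ÷ −2x = −9x⁴. Subtract (−9x⁴)·D = 18x⁵ + 54x⁴. Remainder: 14x⁴ + 32x³ − 24x² + 4x − 38.
Step 5: lead(14x⁴ + 32x³ − 24x² + 4x − 38) ÷ lead(D) = 14x⁴ ÷ −2x = −7x³. Subtract (−7x³)·D = 14x⁴ + 42x³. Remainder: −10x³ − 24x² + 4x − 38.
Step 6: lead(−10x³ − 24x² + 4x − 38) ÷ lead(D) = −10x³ ÷ −2x = 5x². Subtract (5x²)·D = −10x³ − 30x². Remainder: 6x² + 4x − 38.
Step 7: lead(6x² + 4x − 38) ÷ lead(D) = 6x² ÷ −2x = −3x. Subtract (−3x)·D = 6x² + 18x. Remainder: −14x − 38.
Step 8: lead(−14x − 38) ÷ lead(D) = −14x ÷ −2x = 7. Subtract (7)·D = −14x − 42. Remainder: 4.

Q = [5, 9, -2, -9, -7, 5, -3, 7]; R = [4]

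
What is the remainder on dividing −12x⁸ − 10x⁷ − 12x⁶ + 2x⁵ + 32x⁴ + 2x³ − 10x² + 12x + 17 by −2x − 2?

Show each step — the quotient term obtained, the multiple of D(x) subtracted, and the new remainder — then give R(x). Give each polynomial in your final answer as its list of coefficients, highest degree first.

R = [9]

Step 1: lead(−12x⁸ − 10x⁷ − 12x⁶ + 2x⁵ + 32x⁴ + 2x³ − 10x² + 12x + 17) ÷ lead(D) = −12x⁸ ÷ −2x = 6x⁷. Subtract (6x⁷)·D = −12x⁸ − 12x⁷. Remainder: 2x⁷ − 12x⁶ + 2x⁵ + 32x⁴ + 2x³ − 10x² + 12x + 17.
Step 2: lead(2x⁷ − 12x⁶ + 2x⁵ + 32x⁴ + 2x³ − 10x² + 12x + 17) ÷ lead(D) = 2x⁷ ÷ −2x = −x⁶. Subtract (−x⁶)·D = 2x⁷ + 2x⁶. Remainder: −14x⁶ + 2x⁵ + 32x⁴ + 2x³ − 10x² + 12x + 17.
Step 3: lead(−14x⁶ + 2x⁵ + 32x⁴ + 2x³ − 10x² + 12x + 17) ÷ lead(D) = −14x⁶ ÷ −2x = 7x⁵. Subtract (7x⁵)·D = −14x⁶ − 14x⁵. Remainder: 16x⁵ + 32x⁴ + 2x³ − 10x² + 12x + 17.
Step 4: lead(16x⁵ + 32x⁴ + 2x³ − 10x² + 12x + 17) ÷ lead(D) = 16x⁵ ÷ −2x = −8x⁴. Subtract (−8x⁴)·D = 16x⁵ + 16x⁴. Remainder: 16x⁴ + 2x³ − 10x² + 12x + 17.
Step 5: lead(16x⁴ + 2x³ − 10x² + 12x + 17) ÷ lead(D) = 16x⁴ ÷ −2x = −8x³. Subtract (−8x³)·D = 16x⁴ + 16x³. Remainder: −14x³ − 10x² + 12x + 17.
Step 6: lead(−14x³ − 10x² + 12x + 17) ÷ lead(D) = −14x³ ÷ −2x = 7x². Subtract (7x²)·D = −14x³ − 14x². Remainder: 4x² + 12x + 17.
Step 7: lead(4x² + 12x + 17) ÷ lead(D) = 4x² ÷ −2x = −2x. Subtract (−2x)·D = 4x² + 4x. Remainder: 8x + 17.
Step 8: lead(8x + 17) ÷ lead(D) = 8x ÷ −2x = −4. Subtract (−4)·D = 8x + 8. Remainder: 9.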